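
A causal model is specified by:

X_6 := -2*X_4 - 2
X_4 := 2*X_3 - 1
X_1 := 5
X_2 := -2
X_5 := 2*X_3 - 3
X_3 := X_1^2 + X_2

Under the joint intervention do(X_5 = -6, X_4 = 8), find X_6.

Setting X_5 = -6, X_4 = 8 by intervention discards those variables' equations.
X_6 = -2*X_4 - 2  [with X_4=8]  = -18

-18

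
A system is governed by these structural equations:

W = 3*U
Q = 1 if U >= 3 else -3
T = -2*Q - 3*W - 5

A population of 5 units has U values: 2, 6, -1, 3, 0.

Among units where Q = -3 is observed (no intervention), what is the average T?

E[T|Q=-3] averages over only the 3 units with Q=-3 (U = 2, -1, 0): T = -17, 10, 1, mean -2.

-2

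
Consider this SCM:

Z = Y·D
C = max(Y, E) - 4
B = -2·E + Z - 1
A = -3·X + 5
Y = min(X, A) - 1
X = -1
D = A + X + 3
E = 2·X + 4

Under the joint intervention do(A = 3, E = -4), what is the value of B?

-3

Setting A = 3, E = -4 by intervention discards those variables' equations.
Y = min(X, A) - 1  [with X=-1, A=3]  = -2
D = A + X + 3  [with A=3, X=-1]  = 5
Z = Y·D  [with Y=-2, D=5]  = -10
B = -2·E + Z - 1  [with E=-4, Z=-10]  = -3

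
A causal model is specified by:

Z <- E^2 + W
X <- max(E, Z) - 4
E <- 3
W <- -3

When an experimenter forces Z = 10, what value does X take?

The intervention breaks the incoming arrows to Z: Z <- E^2 + W no longer applies, and Z = 10.
X = max(E, Z) - 4  [with E=3, Z=10]  = 6

6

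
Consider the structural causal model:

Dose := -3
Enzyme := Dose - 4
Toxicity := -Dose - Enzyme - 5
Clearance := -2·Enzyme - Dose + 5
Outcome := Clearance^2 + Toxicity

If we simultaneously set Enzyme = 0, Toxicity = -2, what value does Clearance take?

Setting Enzyme = 0, Toxicity = -2 by intervention discards those variables' equations.
Clearance = -2·Enzyme - Dose + 5  [with Enzyme=0, Dose=-3]  = 8

8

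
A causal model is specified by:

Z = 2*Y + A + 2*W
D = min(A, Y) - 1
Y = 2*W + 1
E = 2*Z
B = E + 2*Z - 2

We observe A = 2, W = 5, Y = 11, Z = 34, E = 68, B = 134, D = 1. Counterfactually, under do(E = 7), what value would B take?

73

The intervention breaks the incoming arrows to E: E = 2*Z no longer applies, and E = 7.
Y = 2*W + 1  [with W=5]  = 11
Z = 2*Y + A + 2*W  [with Y=11, A=2, W=5]  = 34
B = E + 2*Z - 2  [with E=7, Z=34]  = 73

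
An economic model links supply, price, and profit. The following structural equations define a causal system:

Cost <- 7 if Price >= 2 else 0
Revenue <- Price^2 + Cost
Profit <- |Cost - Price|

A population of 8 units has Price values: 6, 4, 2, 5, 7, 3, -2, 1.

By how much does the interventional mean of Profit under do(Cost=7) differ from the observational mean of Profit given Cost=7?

Every unit gets Cost=7 under the intervention. Profit values become 1, 3, 5, 2, 0, 4, 9, 6; E[Profit|do(Cost=7)] = 3.75.
E[Profit|Cost=7] averages over only the 6 units with Cost=7 (Price = 6, 4, 2, 5, 7, 3): Profit = 1, 3, 5, 2, 0, 4, mean 2.5.
Difference = 3.75 − 2.5 = 1.25.

1.25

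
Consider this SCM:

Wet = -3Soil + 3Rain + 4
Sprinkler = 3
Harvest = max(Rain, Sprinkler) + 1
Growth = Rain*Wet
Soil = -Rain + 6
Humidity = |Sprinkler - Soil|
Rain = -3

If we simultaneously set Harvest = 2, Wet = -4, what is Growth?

Under do(Harvest = 2, Wet = -4), each intervened variable's structural equation is replaced by its fixed value.
Growth = Rain*Wet  [with Rain=-3, Wet=-4]  = 12

12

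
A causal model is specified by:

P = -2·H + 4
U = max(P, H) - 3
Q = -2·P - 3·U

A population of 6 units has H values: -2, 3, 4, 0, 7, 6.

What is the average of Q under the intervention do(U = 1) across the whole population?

1

do(U=1) breaks U's dependence on H. With U=1 fixed, Q across the units is -19, 1, 5, -11, 17, 13, mean 1.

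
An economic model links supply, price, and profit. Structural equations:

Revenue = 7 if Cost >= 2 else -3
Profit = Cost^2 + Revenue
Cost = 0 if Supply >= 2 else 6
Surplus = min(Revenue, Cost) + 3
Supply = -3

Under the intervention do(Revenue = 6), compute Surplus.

9

do(Revenue=6) replaces the equation Revenue = 7 if Cost >= 2 else -3 with the constant Revenue = 6.
Cost = 0 if Supply >= 2 else 6  [with Supply=-3]  = 6
Surplus = min(Revenue, Cost) + 3  [with Revenue=6, Cost=6]  = 9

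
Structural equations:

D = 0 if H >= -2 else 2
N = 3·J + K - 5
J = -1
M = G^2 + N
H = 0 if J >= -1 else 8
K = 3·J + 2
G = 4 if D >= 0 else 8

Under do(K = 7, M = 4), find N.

-1

Under do(K = 7, M = 4), each intervened variable's structural equation is replaced by its fixed value.
N = 3·J + K - 5  [with J=-1, K=7]  = -1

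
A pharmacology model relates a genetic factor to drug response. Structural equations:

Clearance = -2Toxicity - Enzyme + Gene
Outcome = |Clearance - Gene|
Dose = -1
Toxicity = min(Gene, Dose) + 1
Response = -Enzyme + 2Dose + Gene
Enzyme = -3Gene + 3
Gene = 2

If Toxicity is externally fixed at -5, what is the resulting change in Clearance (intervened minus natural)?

The intervention breaks the incoming arrows to Toxicity: Toxicity = min(Gene, Dose) + 1 no longer applies, and Toxicity = -5.
Enzyme = -3Gene + 3  [with Gene=2]  = -3
Clearance = -2Toxicity - Enzyme + Gene  [with Toxicity=-5, Enzyme=-3, Gene=2]  = 15
Without intervention: Enzyme = -3Gene + 3  [with Gene=2]  = -3; Toxicity = min(Gene, Dose) + 1  [with Gene=2, Dose=-1]  = 0; Clearance = -2Toxicity - Enzyme + Gene  [with Toxicity=0, Enzyme=-3, Gene=2]  = 5.
Change = 15 − 5 = 10.

10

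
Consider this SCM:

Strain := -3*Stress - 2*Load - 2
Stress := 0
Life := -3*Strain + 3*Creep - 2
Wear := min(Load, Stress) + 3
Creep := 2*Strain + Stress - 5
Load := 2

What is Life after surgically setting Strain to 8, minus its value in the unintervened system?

The intervention breaks the incoming arrows to Strain: Strain := -3*Stress - 2*Load - 2 no longer applies, and Strain = 8.
Creep = 2*Strain + Stress - 5  [with Strain=8, Stress=0]  = 11
Life = -3*Strain + 3*Creep - 2  [with Strain=8, Creep=11]  = 7
Without intervention: Strain = -3*Stress - 2*Load - 2  [with Stress=0, Load=2]  = -6; Creep = 2*Strain + Stress - 5  [with Strain=-6, Stress=0]  = -17; Life = -3*Strain + 3*Creep - 2  [with Strain=-6, Creep=-17]  = -35.
Change = 7 − (-35) = 42.

42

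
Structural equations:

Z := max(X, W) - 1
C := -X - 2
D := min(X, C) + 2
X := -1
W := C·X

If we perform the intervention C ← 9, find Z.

-2

Under do(C=9), the mechanism C := -X - 2 is discarded; C is fixed at 9.
W = C·X  [with C=9, X=-1]  = -9
Z = max(X, W) - 1  [with X=-1, W=-9]  = -2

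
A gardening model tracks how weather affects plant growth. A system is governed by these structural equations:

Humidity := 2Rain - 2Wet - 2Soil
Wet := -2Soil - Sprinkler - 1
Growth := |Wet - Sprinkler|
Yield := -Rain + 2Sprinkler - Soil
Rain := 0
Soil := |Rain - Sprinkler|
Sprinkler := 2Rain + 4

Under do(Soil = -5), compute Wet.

The intervention breaks the incoming arrows to Soil: Soil := |Rain - Sprinkler| no longer applies, and Soil = -5.
Sprinkler = 2Rain + 4  [with Rain=0]  = 4
Wet = -2Soil - Sprinkler - 1  [with Soil=-5, Sprinkler=4]  = 5

5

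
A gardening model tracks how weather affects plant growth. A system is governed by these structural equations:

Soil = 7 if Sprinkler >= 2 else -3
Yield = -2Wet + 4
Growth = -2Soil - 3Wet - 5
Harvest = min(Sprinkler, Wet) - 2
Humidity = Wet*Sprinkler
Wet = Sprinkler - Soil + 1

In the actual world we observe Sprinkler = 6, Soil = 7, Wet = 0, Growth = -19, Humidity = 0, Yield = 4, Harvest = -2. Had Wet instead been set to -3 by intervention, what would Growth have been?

-10

The intervention breaks the incoming arrows to Wet: Wet = Sprinkler - Soil + 1 no longer applies, and Wet = -3.
Soil = 7 if Sprinkler >= 2 else -3  [with Sprinkler=6]  = 7
Growth = -2Soil - 3Wet - 5  [with Soil=7, Wet=-3]  = -10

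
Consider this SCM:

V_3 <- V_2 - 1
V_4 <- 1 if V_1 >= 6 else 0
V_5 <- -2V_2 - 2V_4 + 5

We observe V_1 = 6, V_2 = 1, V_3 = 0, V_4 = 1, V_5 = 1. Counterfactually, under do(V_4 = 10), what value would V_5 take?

Intervening sets V_4 = 10 and removes its equation (V_4 <- 1 if V_1 >= 6 else 0).
V_5 = -2V_2 - 2V_4 + 5  [with V_2=1, V_4=10]  = -17

-17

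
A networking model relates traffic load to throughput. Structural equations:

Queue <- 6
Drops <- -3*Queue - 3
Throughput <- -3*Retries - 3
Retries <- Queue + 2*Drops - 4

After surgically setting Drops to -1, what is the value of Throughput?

-3

Under do(Drops=-1), the mechanism Drops <- -3*Queue - 3 is discarded; Drops is fixed at -1.
Retries = Queue + 2*Drops - 4  [with Queue=6, Drops=-1]  = 0
Throughput = -3*Retries - 3  [with Retries=0]  = -3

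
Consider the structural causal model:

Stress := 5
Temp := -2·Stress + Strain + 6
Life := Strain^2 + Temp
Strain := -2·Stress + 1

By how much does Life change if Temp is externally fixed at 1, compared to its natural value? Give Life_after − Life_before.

14

The intervention breaks the incoming arrows to Temp: Temp := -2·Stress + Strain + 6 no longer applies, and Temp = 1.
Strain = -2·Stress + 1  [with Stress=5]  = -9
Life = Strain^2 + Temp  [with Strain=-9, Temp=1]  = 82
Without intervention: Strain = -2·Stress + 1  [with Stress=5]  = -9; Temp = -2·Stress + Strain + 6  [with Stress=5, Strain=-9]  = -13; Life = Strain^2 + Temp  [with Strain=-9, Temp=-13]  = 68.
Change = 82 − 68 = 14.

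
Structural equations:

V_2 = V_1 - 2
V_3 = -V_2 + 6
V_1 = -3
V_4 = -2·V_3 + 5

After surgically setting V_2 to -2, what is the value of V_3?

8

The intervention breaks the incoming arrows to V_2: V_2 = V_1 - 2 no longer applies, and V_2 = -2.
V_3 = -V_2 + 6  [with V_2=-2]  = 8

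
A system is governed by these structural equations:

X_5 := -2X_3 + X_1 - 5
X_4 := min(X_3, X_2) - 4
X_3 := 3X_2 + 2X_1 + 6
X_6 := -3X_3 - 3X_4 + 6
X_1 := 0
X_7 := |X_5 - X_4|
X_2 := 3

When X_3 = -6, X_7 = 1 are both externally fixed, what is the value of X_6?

54

Under do(X_3 = -6, X_7 = 1), each intervened variable's structural equation is replaced by its fixed value.
X_4 = min(X_3, X_2) - 4  [with X_3=-6, X_2=3]  = -10
X_6 = -3X_3 - 3X_4 + 6  [with X_3=-6, X_4=-10]  = 54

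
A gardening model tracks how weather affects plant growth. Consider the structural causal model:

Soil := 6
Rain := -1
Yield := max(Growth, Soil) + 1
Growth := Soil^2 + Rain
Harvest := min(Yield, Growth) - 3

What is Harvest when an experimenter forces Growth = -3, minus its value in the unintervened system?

-38

do(Growth=-3) replaces the equation Growth := Soil^2 + Rain with the constant Growth = -3.
Yield = max(Growth, Soil) + 1  [with Growth=-3, Soil=6]  = 7
Harvest = min(Yield, Growth) - 3  [with Yield=7, Growth=-3]  = -6
Without intervention: Growth = Soil^2 + Rain  [with Soil=6, Rain=-1]  = 35; Yield = max(Growth, Soil) + 1  [with Growth=35, Soil=6]  = 36; Harvest = min(Yield, Growth) - 3  [with Yield=36, Growth=35]  = 32.
Change = -6 − 32 = -38.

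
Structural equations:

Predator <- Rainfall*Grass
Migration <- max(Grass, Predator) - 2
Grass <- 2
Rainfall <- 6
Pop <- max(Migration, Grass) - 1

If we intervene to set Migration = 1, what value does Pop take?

1

Intervening sets Migration = 1 and removes its equation (Migration <- max(Grass, Predator) - 2).
Pop = max(Migration, Grass) - 1  [with Migration=1, Grass=2]  = 1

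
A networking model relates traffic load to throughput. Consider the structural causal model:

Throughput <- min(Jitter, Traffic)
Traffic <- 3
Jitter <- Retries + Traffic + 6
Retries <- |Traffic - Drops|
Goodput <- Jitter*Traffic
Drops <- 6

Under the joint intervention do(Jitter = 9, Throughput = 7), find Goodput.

27

The joint intervention fixes Jitter = 9, Throughput = 7, removing each variable's own equation.
Goodput = Jitter*Traffic  [with Jitter=9, Traffic=3]  = 27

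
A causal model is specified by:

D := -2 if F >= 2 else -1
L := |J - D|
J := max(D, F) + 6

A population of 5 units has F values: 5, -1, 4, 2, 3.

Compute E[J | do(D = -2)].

8.6

Under do(D=-2), D's equation is replaced by D=-2 for every unit. Per-unit J: 11, 5, 10, 8, 9. Mean = 8.6.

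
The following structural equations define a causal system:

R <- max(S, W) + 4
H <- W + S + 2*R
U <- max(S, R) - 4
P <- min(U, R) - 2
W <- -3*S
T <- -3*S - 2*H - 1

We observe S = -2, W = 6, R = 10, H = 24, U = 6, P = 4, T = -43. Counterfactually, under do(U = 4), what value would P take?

The intervention breaks the incoming arrows to U: U <- max(S, R) - 4 no longer applies, and U = 4.
W = -3*S  [with S=-2]  = 6
R = max(S, W) + 4  [with S=-2, W=6]  = 10
P = min(U, R) - 2  [with U=4, R=10]  = 2

2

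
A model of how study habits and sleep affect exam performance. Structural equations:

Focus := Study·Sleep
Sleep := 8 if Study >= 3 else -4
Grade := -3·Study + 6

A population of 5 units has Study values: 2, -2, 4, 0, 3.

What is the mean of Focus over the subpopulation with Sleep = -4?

0

Conditioning on Sleep=-4 selects the 3 unit(s) with Study ∈ {2, -2, 0}. Their Focus values: -8, 8, 0. Mean = 0.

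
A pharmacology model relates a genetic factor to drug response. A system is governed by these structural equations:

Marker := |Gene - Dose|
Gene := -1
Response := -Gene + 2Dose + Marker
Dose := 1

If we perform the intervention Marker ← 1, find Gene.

-1

Under do(Marker=1), the mechanism Marker := |Gene - Dose| is discarded; Marker is fixed at 1.
Gene is not downstream of the intervention, so its value is determined by the original equations.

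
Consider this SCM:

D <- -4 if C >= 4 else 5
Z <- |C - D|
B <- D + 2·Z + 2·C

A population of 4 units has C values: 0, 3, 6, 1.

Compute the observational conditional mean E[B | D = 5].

Observing D=5 restricts to units where D's equation naturally yields 5: C ∈ {0, 3, 1}. In that subpopulation B = 15, 15, 15, mean 15.

15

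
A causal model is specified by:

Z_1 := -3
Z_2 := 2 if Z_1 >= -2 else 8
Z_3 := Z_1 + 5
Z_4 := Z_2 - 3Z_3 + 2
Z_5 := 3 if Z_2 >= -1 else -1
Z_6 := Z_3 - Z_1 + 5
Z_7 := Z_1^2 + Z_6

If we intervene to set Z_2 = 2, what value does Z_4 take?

Under do(Z_2=2), the mechanism Z_2 := 2 if Z_1 >= -2 else 8 is discarded; Z_2 is fixed at 2.
Z_3 = Z_1 + 5  [with Z_1=-3]  = 2
Z_4 = Z_2 - 3Z_3 + 2  [with Z_2=2, Z_3=2]  = -2

-2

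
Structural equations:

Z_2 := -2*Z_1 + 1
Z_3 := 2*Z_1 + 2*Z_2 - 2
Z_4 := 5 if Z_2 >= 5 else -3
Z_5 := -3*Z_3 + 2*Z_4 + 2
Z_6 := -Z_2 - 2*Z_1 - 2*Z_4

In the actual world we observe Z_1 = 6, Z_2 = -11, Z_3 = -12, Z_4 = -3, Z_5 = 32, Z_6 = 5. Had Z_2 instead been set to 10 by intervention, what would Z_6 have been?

Under do(Z_2=10), the mechanism Z_2 := -2*Z_1 + 1 is discarded; Z_2 is fixed at 10.
Z_4 = 5 if Z_2 >= 5 else -3  [with Z_2=10]  = 5
Z_6 = -Z_2 - 2*Z_1 - 2*Z_4  [with Z_2=10, Z_1=6, Z_4=5]  = -32

-32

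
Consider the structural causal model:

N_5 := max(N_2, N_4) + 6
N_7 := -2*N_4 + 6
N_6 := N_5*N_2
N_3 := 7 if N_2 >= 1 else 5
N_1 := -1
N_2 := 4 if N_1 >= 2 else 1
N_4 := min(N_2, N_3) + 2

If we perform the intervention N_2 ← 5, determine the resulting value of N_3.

The intervention breaks the incoming arrows to N_2: N_2 := 4 if N_1 >= 2 else 1 no longer applies, and N_2 = 5.
N_3 = 7 if N_2 >= 1 else 5  [with N_2=5]  = 7

7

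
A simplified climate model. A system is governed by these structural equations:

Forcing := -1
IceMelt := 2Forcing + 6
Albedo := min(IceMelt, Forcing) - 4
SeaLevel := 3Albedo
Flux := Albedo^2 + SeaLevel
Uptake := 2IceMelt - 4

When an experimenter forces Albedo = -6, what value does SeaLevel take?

-18

The intervention breaks the incoming arrows to Albedo: Albedo := min(IceMelt, Forcing) - 4 no longer applies, and Albedo = -6.
SeaLevel = 3Albedo  [with Albedo=-6]  = -18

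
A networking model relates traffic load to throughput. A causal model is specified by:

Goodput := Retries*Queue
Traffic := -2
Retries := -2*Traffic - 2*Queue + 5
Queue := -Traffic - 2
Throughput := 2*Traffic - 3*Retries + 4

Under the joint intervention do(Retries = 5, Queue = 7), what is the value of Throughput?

The joint intervention fixes Retries = 5, Queue = 7, removing each variable's own equation.
Throughput = 2*Traffic - 3*Retries + 4  [with Traffic=-2, Retries=5]  = -15

-15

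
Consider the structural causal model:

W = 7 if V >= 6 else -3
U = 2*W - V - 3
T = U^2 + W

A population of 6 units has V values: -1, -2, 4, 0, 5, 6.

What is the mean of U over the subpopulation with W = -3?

-10.2

Conditioning on W=-3 selects the 5 unit(s) with V ∈ {-1, -2, 4, 0, 5}. Their U values: -8, -7, -13, -9, -14. Mean = -10.2.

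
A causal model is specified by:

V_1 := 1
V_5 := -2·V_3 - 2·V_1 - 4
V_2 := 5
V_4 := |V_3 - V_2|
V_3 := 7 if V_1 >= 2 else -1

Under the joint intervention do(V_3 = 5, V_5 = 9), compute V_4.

0

The joint intervention fixes V_3 = 5, V_5 = 9, removing each variable's own equation.
V_4 = |V_3 - V_2|  [with V_3=5, V_2=5]  = 0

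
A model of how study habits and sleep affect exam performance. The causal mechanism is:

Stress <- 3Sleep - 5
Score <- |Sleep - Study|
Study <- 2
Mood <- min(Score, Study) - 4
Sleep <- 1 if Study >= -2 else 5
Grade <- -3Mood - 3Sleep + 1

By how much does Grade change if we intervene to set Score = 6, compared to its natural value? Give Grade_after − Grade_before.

-3

Under do(Score=6), the mechanism Score <- |Sleep - Study| is discarded; Score is fixed at 6.
Sleep = 1 if Study >= -2 else 5  [with Study=2]  = 1
Mood = min(Score, Study) - 4  [with Score=6, Study=2]  = -2
Grade = -3Mood - 3Sleep + 1  [with Mood=-2, Sleep=1]  = 4
Without intervention: Sleep = 1 if Study >= -2 else 5  [with Study=2]  = 1; Score = |Sleep - Study|  [with Sleep=1, Study=2]  = 1; Mood = min(Score, Study) - 4  [with Score=1, Study=2]  = -3; Grade = -3Mood - 3Sleep + 1  [with Mood=-3, Sleep=1]  = 7.
Change = 4 − 7 = -3.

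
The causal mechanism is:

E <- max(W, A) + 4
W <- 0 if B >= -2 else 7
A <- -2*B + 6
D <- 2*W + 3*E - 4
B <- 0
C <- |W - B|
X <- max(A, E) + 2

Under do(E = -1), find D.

Intervening sets E = -1 and removes its equation (E <- max(W, A) + 4).
W = 0 if B >= -2 else 7  [with B=0]  = 0
D = 2*W + 3*E - 4  [with W=0, E=-1]  = -7

-7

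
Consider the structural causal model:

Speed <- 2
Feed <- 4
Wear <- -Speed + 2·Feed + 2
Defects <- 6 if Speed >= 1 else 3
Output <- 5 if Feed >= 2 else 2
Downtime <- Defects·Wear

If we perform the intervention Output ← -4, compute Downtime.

48

The intervention breaks the incoming arrows to Output: Output <- 5 if Feed >= 2 else 2 no longer applies, and Output = -4.
Since Downtime is not a descendant of the intervened variable, it is unaffected.
Wear = -Speed + 2·Feed + 2  [with Speed=2, Feed=4]  = 8
Defects = 6 if Speed >= 1 else 3  [with Speed=2]  = 6
Downtime = Defects·Wear  [with Defects=6, Wear=8]  = 48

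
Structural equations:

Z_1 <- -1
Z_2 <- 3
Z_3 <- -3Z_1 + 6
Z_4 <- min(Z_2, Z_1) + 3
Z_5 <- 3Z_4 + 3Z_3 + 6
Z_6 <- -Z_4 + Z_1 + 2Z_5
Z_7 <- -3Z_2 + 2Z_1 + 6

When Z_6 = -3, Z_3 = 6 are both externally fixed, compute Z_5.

Under do(Z_6 = -3, Z_3 = 6), each intervened variable's structural equation is replaced by its fixed value.
Z_4 = min(Z_2, Z_1) + 3  [with Z_2=3, Z_1=-1]  = 2
Z_5 = 3Z_4 + 3Z_3 + 6  [with Z_4=2, Z_3=6]  = 30

30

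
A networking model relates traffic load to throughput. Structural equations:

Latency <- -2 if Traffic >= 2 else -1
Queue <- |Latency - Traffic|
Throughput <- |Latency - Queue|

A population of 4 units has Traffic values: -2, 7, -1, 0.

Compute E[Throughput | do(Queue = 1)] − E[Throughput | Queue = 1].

The intervention sets Queue=1 in all 4 units regardless of Traffic. Recomputing Throughput per unit gives 2, 3, 2, 2; average 2.25.
Observing Queue=1 restricts to units where Queue's equation naturally yields 1: Traffic ∈ {-2, 0}. In that subpopulation Throughput = 2, 2, mean 2.
Difference = 2.25 − 2 = 0.25.

0.25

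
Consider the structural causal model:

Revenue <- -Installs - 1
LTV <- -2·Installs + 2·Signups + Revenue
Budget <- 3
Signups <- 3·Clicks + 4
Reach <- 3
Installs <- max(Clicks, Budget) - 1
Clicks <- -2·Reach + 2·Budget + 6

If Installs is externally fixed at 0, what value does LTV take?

43

The intervention breaks the incoming arrows to Installs: Installs <- max(Clicks, Budget) - 1 no longer applies, and Installs = 0.
Clicks = -2·Reach + 2·Budget + 6  [with Reach=3, Budget=3]  = 6
Signups = 3·Clicks + 4  [with Clicks=6]  = 22
Revenue = -Installs - 1  [with Installs=0]  = -1
LTV = -2·Installs + 2·Signups + Revenue  [with Installs=0, Signups=22, Revenue=-1]  = 43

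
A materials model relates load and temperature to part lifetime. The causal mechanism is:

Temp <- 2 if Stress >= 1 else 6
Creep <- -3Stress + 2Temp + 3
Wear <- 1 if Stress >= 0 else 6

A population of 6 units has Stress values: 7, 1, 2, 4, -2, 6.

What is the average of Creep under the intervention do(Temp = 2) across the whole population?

-2

The intervention sets Temp=2 in all 6 units regardless of Stress. Recomputing Creep per unit gives -14, 4, 1, -5, 13, -11; average -2.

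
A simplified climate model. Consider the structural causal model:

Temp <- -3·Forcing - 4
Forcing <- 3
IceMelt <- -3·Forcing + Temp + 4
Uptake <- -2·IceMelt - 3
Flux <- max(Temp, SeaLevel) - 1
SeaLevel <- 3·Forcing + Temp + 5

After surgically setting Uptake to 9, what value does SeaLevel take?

1

do(Uptake=9) replaces the equation Uptake <- -2·IceMelt - 3 with the constant Uptake = 9.
No directed path runs from Uptake to SeaLevel, so SeaLevel keeps its natural value.
Temp = -3·Forcing - 4  [with Forcing=3]  = -13
SeaLevel = 3·Forcing + Temp + 5  [with Forcing=3, Temp=-13]  = 1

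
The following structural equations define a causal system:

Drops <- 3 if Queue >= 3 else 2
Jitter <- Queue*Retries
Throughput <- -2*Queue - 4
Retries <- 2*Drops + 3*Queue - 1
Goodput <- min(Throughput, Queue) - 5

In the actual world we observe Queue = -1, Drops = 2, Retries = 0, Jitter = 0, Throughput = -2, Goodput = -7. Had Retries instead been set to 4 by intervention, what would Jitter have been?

The intervention breaks the incoming arrows to Retries: Retries <- 2*Drops + 3*Queue - 1 no longer applies, and Retries = 4.
Jitter = Queue*Retries  [with Queue=-1, Retries=4]  = -4

-4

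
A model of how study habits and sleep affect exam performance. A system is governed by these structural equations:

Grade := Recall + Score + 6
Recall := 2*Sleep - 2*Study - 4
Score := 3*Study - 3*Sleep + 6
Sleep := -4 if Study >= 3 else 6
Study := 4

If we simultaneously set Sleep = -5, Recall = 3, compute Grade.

Setting Sleep = -5, Recall = 3 by intervention discards those variables' equations.
Score = 3*Study - 3*Sleep + 6  [with Study=4, Sleep=-5]  = 33
Grade = Recall + Score + 6  [with Recall=3, Score=33]  = 42

42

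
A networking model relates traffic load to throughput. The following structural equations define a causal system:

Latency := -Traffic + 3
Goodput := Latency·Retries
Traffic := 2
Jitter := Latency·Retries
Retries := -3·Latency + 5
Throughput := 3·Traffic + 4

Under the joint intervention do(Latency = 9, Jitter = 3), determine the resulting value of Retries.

-22

The joint intervention fixes Latency = 9, Jitter = 3, removing each variable's own equation.
Retries = -3·Latency + 5  [with Latency=9]  = -22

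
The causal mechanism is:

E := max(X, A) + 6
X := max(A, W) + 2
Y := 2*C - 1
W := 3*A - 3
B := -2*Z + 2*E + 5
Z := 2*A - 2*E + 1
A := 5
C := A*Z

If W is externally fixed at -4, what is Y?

Under do(W=-4), the mechanism W := 3*A - 3 is discarded; W is fixed at -4.
X = max(A, W) + 2  [with A=5, W=-4]  = 7
E = max(X, A) + 6  [with X=7, A=5]  = 13
Z = 2*A - 2*E + 1  [with A=5, E=13]  = -15
C = A*Z  [with A=5, Z=-15]  = -75
Y = 2*C - 1  [with C=-75]  = -151

-151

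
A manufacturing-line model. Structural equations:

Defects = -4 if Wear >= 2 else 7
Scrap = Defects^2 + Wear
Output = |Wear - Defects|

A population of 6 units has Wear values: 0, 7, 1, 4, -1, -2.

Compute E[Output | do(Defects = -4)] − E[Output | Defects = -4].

-4

The intervention sets Defects=-4 in all 6 units regardless of Wear. Recomputing Output per unit gives 4, 11, 5, 8, 3, 2; average 5.5.
Conditioning on Defects=-4 selects the 2 unit(s) with Wear ∈ {7, 4}. Their Output values: 11, 8. Mean = 9.5.
Difference = 5.5 − 9.5 = -4.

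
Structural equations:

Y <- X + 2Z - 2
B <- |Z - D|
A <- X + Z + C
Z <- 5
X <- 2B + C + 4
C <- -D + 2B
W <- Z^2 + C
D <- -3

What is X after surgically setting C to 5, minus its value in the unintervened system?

-14

Intervening sets C = 5 and removes its equation (C <- -D + 2B).
B = |Z - D|  [with Z=5, D=-3]  = 8
X = 2B + C + 4  [with B=8, C=5]  = 25
Without intervention: B = |Z - D|  [with Z=5, D=-3]  = 8; C = -D + 2B  [with D=-3, B=8]  = 19; X = 2B + C + 4  [with B=8, C=19]  = 39.
Change = 25 − 39 = -14.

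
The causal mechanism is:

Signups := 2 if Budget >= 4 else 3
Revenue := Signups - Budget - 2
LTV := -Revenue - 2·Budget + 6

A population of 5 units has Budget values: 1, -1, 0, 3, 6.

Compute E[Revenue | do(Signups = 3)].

-0.8

The intervention sets Signups=3 in all 5 units regardless of Budget. Recomputing Revenue per unit gives 0, 2, 1, -2, -5; average -0.8.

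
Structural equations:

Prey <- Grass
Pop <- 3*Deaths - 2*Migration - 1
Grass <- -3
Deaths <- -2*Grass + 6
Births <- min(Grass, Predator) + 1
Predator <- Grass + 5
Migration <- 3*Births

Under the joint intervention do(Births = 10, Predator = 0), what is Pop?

The joint intervention fixes Births = 10, Predator = 0, removing each variable's own equation.
Deaths = -2*Grass + 6  [with Grass=-3]  = 12
Migration = 3*Births  [with Births=10]  = 30
Pop = 3*Deaths - 2*Migration - 1  [with Deaths=12, Migration=30]  = -25

-25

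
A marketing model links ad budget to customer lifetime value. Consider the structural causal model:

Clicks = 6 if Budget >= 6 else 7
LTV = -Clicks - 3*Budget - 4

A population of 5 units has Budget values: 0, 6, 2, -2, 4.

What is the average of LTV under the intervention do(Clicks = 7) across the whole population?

do(Clicks=7) breaks Clicks's dependence on Budget. With Clicks=7 fixed, LTV across the units is -11, -29, -17, -5, -23, mean -17.

-17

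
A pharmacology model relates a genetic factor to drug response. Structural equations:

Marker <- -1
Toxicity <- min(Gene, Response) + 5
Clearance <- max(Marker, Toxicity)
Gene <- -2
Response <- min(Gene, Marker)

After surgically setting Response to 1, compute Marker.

Under do(Response=1), the mechanism Response <- min(Gene, Marker) is discarded; Response is fixed at 1.
Since Marker is not a descendant of the intervened variable, it is unaffected.

-1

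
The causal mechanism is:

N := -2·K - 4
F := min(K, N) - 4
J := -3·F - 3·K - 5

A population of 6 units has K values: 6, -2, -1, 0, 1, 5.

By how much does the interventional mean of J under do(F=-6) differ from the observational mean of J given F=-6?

do(F=-6) breaks F's dependence on K. With F=-6 fixed, J across the units is -5, 19, 16, 13, 10, -2, mean 8.5.
E[J|F=-6] averages over only the 2 units with F=-6 (K = -2, -1): J = 19, 16, mean 17.5.
Difference = 8.5 − 17.5 = -9.

-9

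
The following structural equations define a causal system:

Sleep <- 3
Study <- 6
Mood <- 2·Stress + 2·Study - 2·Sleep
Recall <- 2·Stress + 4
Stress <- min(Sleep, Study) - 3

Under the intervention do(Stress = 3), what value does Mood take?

12

The intervention breaks the incoming arrows to Stress: Stress <- min(Sleep, Study) - 3 no longer applies, and Stress = 3.
Mood = 2·Stress + 2·Study - 2·Sleep  [with Stress=3, Study=6, Sleep=3]  = 12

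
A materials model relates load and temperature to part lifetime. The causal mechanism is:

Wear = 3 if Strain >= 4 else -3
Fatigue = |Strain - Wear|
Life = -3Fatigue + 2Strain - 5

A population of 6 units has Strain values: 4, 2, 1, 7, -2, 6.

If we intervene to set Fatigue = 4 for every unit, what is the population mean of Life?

-11

Under do(Fatigue=4), Fatigue's equation is replaced by Fatigue=4 for every unit. Per-unit Life: -9, -13, -15, -3, -21, -5. Mean = -11.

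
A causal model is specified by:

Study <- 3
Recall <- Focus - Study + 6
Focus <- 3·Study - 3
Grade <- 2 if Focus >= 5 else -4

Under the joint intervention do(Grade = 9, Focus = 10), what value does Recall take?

13

Setting Grade = 9, Focus = 10 by intervention discards those variables' equations.
Recall = Focus - Study + 6  [with Focus=10, Study=3]  = 13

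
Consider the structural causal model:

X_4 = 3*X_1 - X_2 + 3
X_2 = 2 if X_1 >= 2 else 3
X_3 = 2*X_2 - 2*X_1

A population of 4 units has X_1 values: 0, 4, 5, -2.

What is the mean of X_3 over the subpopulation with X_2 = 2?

-5

Observing X_2=2 restricts to units where X_2's equation naturally yields 2: X_1 ∈ {4, 5}. In that subpopulation X_3 = -4, -6, mean -5.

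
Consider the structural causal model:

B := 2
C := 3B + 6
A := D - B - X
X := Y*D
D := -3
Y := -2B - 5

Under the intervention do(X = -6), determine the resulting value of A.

1

The intervention breaks the incoming arrows to X: X := Y*D no longer applies, and X = -6.
A = D - B - X  [with D=-3, B=2, X=-6]  = 1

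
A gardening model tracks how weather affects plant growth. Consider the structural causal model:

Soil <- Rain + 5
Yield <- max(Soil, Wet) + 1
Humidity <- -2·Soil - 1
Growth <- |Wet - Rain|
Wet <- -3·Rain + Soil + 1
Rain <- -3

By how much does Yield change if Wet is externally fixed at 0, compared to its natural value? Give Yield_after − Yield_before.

The intervention breaks the incoming arrows to Wet: Wet <- -3·Rain + Soil + 1 no longer applies, and Wet = 0.
Soil = Rain + 5  [with Rain=-3]  = 2
Yield = max(Soil, Wet) + 1  [with Soil=2, Wet=0]  = 3
Without intervention: Soil = Rain + 5  [with Rain=-3]  = 2; Wet = -3·Rain + Soil + 1  [with Rain=-3, Soil=2]  = 12; Yield = max(Soil, Wet) + 1  [with Soil=2, Wet=12]  = 13.
Change = 3 − 13 = -10.

-10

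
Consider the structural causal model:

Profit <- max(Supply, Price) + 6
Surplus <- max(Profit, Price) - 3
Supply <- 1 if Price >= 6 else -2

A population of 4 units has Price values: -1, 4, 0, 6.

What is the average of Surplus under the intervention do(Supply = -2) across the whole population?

do(Supply=-2) breaks Supply's dependence on Price. With Supply=-2 fixed, Surplus across the units is 2, 7, 3, 9, mean 5.25.

5.25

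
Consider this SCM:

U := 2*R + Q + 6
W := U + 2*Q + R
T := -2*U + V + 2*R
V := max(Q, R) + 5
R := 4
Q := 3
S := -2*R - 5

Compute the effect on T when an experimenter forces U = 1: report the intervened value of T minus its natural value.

The intervention breaks the incoming arrows to U: U := 2*R + Q + 6 no longer applies, and U = 1.
V = max(Q, R) + 5  [with Q=3, R=4]  = 9
T = -2*U + V + 2*R  [with U=1, V=9, R=4]  = 15
Without intervention: U = 2*R + Q + 6  [with R=4, Q=3]  = 17; V = max(Q, R) + 5  [with Q=3, R=4]  = 9; T = -2*U + V + 2*R  [with U=17, V=9, R=4]  = -17.
Change = 15 − (-17) = 32.

32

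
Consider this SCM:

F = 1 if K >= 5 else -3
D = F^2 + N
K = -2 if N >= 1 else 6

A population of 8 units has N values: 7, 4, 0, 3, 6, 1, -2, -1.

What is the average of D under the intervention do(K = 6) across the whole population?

Every unit gets K=6 under the intervention. D values become 8, 5, 1, 4, 7, 2, -1, 0; E[D|do(K=6)] = 3.25.

3.25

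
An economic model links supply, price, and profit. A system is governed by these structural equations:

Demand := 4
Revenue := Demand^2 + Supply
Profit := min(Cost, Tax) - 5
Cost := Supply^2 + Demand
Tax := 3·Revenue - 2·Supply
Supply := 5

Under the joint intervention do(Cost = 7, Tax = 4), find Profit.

Setting Cost = 7, Tax = 4 by intervention discards those variables' equations.
Profit = min(Cost, Tax) - 5  [with Cost=7, Tax=4]  = -1

-1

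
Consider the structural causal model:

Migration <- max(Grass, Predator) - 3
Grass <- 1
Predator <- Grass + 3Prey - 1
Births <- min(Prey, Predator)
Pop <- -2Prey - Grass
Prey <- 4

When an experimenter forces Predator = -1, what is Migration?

-2

do(Predator=-1) replaces the equation Predator <- Grass + 3Prey - 1 with the constant Predator = -1.
Migration = max(Grass, Predator) - 3  [with Grass=1, Predator=-1]  = -2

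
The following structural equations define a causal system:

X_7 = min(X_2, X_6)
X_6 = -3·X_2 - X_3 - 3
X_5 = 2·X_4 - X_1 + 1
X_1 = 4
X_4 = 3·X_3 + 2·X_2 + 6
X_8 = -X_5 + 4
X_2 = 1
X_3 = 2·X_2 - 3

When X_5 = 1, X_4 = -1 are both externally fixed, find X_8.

Under do(X_5 = 1, X_4 = -1), each intervened variable's structural equation is replaced by its fixed value.
X_8 = -X_5 + 4  [with X_5=1]  = 3

3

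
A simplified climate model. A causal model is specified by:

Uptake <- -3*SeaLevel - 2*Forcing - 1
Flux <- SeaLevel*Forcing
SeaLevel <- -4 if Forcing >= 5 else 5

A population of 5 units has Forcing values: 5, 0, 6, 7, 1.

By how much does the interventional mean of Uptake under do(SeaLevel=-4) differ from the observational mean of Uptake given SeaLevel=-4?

Under do(SeaLevel=-4), SeaLevel's equation is replaced by SeaLevel=-4 for every unit. Per-unit Uptake: 1, 11, -1, -3, 9. Mean = 3.4.
E[Uptake|SeaLevel=-4] averages over only the 3 units with SeaLevel=-4 (Forcing = 5, 6, 7): Uptake = 1, -1, -3, mean -1.
Difference = 3.4 − (-1) = 4.4.

4.4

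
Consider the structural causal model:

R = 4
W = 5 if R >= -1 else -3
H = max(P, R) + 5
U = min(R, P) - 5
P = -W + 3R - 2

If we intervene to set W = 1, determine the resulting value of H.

do(W=1) replaces the equation W = 5 if R >= -1 else -3 with the constant W = 1.
P = -W + 3R - 2  [with W=1, R=4]  = 9
H = max(P, R) + 5  [with P=9, R=4]  = 14

14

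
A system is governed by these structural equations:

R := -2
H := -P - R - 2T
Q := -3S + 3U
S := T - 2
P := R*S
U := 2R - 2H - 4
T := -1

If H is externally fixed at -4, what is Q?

9

Under do(H=-4), the mechanism H := -P - R - 2T is discarded; H is fixed at -4.
S = T - 2  [with T=-1]  = -3
U = 2R - 2H - 4  [with R=-2, H=-4]  = 0
Q = -3S + 3U  [with S=-3, U=0]  = 9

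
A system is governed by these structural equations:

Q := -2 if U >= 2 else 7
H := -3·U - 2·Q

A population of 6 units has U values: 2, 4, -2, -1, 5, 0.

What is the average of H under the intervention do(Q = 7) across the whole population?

-18

Under do(Q=7), Q's equation is replaced by Q=7 for every unit. Per-unit H: -20, -26, -8, -11, -29, -14. Mean = -18.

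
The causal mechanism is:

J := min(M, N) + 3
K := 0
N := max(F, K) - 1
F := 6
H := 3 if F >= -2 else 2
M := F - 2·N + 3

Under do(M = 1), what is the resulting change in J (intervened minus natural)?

2

Under do(M=1), the mechanism M := F - 2·N + 3 is discarded; M is fixed at 1.
N = max(F, K) - 1  [with F=6, K=0]  = 5
J = min(M, N) + 3  [with M=1, N=5]  = 4
Without intervention: N = max(F, K) - 1  [with F=6, K=0]  = 5; M = F - 2·N + 3  [with F=6, N=5]  = -1; J = min(M, N) + 3  [with M=-1, N=5]  = 2.
Change = 4 − 2 = 2.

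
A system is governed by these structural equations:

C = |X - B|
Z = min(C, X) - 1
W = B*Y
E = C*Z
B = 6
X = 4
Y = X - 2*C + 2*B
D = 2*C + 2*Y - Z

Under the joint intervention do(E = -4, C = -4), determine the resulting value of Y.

24

Under do(E = -4, C = -4), each intervened variable's structural equation is replaced by its fixed value.
Y = X - 2*C + 2*B  [with X=4, C=-4, B=6]  = 24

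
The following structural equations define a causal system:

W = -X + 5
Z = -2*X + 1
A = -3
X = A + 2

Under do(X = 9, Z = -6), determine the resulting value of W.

-4

Setting X = 9, Z = -6 by intervention discards those variables' equations.
W = -X + 5  [with X=9]  = -4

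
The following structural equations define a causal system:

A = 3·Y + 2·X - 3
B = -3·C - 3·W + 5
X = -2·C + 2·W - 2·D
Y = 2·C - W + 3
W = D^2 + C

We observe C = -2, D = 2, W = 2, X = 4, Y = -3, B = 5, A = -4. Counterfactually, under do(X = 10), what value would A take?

8

The intervention breaks the incoming arrows to X: X = -2·C + 2·W - 2·D no longer applies, and X = 10.
W = D^2 + C  [with D=2, C=-2]  = 2
Y = 2·C - W + 3  [with C=-2, W=2]  = -3
A = 3·Y + 2·X - 3  [with Y=-3, X=10]  = 8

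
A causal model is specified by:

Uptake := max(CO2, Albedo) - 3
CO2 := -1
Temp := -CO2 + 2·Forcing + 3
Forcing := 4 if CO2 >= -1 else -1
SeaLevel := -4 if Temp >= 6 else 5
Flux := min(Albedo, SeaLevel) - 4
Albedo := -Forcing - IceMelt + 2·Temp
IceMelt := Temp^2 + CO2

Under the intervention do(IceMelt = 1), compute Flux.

The intervention breaks the incoming arrows to IceMelt: IceMelt := Temp^2 + CO2 no longer applies, and IceMelt = 1.
Forcing = 4 if CO2 >= -1 else -1  [with CO2=-1]  = 4
Temp = -CO2 + 2·Forcing + 3  [with CO2=-1, Forcing=4]  = 12
Albedo = -Forcing - IceMelt + 2·Temp  [with Forcing=4, IceMelt=1, Temp=12]  = 19
SeaLevel = -4 if Temp >= 6 else 5  [with Temp=12]  = -4
Flux = min(Albedo, SeaLevel) - 4  [with Albedo=19, SeaLevel=-4]  = -8

-8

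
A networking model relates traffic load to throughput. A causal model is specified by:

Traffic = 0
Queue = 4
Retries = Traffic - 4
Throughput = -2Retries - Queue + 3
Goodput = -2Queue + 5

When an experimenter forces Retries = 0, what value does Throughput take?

The intervention breaks the incoming arrows to Retries: Retries = Traffic - 4 no longer applies, and Retries = 0.
Throughput = -2Retries - Queue + 3  [with Retries=0, Queue=4]  = -1

-1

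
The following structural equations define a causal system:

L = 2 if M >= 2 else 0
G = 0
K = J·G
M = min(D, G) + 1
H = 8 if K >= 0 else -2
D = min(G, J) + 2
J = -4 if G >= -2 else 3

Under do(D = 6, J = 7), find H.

Setting D = 6, J = 7 by intervention discards those variables' equations.
K = J·G  [with J=7, G=0]  = 0
H = 8 if K >= 0 else -2  [with K=0]  = 8

8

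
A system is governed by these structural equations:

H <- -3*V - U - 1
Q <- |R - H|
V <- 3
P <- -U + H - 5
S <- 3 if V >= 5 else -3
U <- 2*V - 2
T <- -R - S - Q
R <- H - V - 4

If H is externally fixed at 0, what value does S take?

-3

The intervention breaks the incoming arrows to H: H <- -3*V - U - 1 no longer applies, and H = 0.
No directed path runs from H to S, so S keeps its natural value.
S = 3 if V >= 5 else -3  [with V=3]  = -3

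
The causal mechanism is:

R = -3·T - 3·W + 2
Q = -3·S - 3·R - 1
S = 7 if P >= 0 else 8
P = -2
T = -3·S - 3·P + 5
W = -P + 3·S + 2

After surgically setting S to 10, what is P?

-2

Under do(S=10), the mechanism S = 7 if P >= 0 else 8 is discarded; S is fixed at 10.
P is not downstream of the intervention, so its value is determined by the original equations.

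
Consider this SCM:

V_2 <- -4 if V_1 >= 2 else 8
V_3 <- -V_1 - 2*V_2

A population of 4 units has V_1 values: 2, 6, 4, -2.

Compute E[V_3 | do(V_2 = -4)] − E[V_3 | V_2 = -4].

1.5

Every unit gets V_2=-4 under the intervention. V_3 values become 6, 2, 4, 10; E[V_3|do(V_2=-4)] = 5.5.
Observing V_2=-4 restricts to units where V_2's equation naturally yields -4: V_1 ∈ {2, 6, 4}. In that subpopulation V_3 = 6, 2, 4, mean 4.
Difference = 5.5 − 4 = 1.5.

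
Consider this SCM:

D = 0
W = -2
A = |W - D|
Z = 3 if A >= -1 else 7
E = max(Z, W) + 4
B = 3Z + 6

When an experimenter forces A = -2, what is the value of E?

do(A=-2) replaces the equation A = |W - D| with the constant A = -2.
Z = 3 if A >= -1 else 7  [with A=-2]  = 7
E = max(Z, W) + 4  [with Z=7, W=-2]  = 11

11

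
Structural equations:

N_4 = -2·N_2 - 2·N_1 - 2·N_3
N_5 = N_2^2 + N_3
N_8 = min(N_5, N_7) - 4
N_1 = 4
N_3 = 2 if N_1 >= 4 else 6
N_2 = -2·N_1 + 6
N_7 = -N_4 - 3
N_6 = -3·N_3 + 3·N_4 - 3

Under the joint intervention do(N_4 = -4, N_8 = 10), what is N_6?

-21

The joint intervention fixes N_4 = -4, N_8 = 10, removing each variable's own equation.
N_3 = 2 if N_1 >= 4 else 6  [with N_1=4]  = 2
N_6 = -3·N_3 + 3·N_4 - 3  [with N_3=2, N_4=-4]  = -21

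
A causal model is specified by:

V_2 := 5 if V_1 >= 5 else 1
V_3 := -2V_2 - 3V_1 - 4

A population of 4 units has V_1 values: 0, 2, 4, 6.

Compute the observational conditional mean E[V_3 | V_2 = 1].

Observing V_2=1 restricts to units where V_2's equation naturally yields 1: V_1 ∈ {0, 2, 4}. In that subpopulation V_3 = -6, -12, -18, mean -12.

-12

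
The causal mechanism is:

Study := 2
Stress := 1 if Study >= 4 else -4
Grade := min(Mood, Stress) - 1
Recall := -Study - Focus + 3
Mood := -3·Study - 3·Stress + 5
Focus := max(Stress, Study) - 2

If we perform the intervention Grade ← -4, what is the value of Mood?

11

do(Grade=-4) replaces the equation Grade := min(Mood, Stress) - 1 with the constant Grade = -4.
No directed path runs from Grade to Mood, so Mood keeps its natural value.
Stress = 1 if Study >= 4 else -4  [with Study=2]  = -4
Mood = -3·Study - 3·Stress + 5  [with Study=2, Stress=-4]  = 11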